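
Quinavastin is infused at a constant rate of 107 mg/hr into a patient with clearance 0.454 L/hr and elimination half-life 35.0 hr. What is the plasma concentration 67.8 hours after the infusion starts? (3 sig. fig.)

Css = rate / CL = 107 / 0.454 = 235.7 mg/L
k = ln 2 / 35.0 = 0.01980 hr⁻¹
C(t) = Css (1 − e^(−kt)) = 235.7 × (1 − e^(−1.343)) = 235.7 × 0.7389 ≈ 174 mg/L

174 mg/L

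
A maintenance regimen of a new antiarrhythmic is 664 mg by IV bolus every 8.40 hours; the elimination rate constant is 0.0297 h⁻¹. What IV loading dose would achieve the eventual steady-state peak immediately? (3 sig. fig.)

3010 mg

Accumulation ratio R = 1 / (1 − e^(−kτ)) = 1 / (1 − e^(−0.02970×8.40)) = 1 / (1 − 0.7792) = 4.529
Loading dose = maintenance dose × R = 664 × 4.529 ≈ 3010 mg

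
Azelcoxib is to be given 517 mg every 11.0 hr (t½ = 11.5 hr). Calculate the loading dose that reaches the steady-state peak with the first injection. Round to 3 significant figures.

1070 mg

k = ln 2 / 11.5 = 0.06027 hr⁻¹
Accumulation ratio R = 1 / (1 − e^(−kτ)) = 1 / (1 − e^(−0.06027×11.0)) = 1 / (1 − 0.5153) = 2.063
Loading dose = maintenance dose × R = 517 × 2.063 ≈ 1070 mg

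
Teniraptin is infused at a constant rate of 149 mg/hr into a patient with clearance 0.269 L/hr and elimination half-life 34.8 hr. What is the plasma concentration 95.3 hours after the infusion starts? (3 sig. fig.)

471 mg/L

Css = rate / CL = 149 / 0.269 = 553.9 mg/L
k = ln 2 / 34.8 = 0.01992 hr⁻¹
C(t) = Css (1 − e^(−kt)) = 553.9 × (1 − e^(−1.898)) = 553.9 × 0.8502 ≈ 471 mg/L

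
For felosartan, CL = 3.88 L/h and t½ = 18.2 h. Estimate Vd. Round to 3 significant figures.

k = ln 2 / t½ = ln 2 / 18.2 = 0.03809 h⁻¹
V = CL / k = 3.88 / 0.03809 ≈ 102 L

102 L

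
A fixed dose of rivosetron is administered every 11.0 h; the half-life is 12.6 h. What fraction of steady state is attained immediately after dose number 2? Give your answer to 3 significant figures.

k = ln 2 / 12.6 = 0.05501 h⁻¹
f_n = 1 − e^(−nkτ) = 1 − e^(−2 × 0.05501 × 11.0) = 1 − e^(−1.210) = 1 − 0.2981 ≈ 0.702

0.702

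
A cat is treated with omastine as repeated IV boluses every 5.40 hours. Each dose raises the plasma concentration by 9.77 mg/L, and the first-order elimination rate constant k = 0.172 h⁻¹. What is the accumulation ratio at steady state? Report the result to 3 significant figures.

1.65

Fraction remaining after one interval: e^(−kτ) = e^(−0.1720 × 5.40) = 0.3950
R = 1 / (1 − 0.3950) = 1 / 0.6050 ≈ 1.65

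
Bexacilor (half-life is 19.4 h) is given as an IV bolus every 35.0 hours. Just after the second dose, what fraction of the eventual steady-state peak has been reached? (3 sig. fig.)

0.918

k = ln 2 / 19.4 = 0.03573 h⁻¹
f_n = 1 − e^(−nkτ) = 1 − e^(−2 × 0.03573 × 35.0) = 1 − e^(−2.501) = 1 − 0.08200 ≈ 0.918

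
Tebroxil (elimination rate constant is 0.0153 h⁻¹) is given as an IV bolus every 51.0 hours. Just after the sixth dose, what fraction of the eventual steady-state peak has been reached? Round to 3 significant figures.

0.991

f_n = 1 − e^(−nkτ) = 1 − e^(−6 × 0.01530 × 51.0) = 1 − e^(−4.682) = 1 − 0.009262 ≈ 0.991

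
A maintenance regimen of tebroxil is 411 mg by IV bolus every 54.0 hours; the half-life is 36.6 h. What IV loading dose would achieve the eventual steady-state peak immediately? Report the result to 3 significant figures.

k = ln 2 / 36.6 = 0.01894 h⁻¹
Accumulation ratio R = 1 / (1 − e^(−kτ)) = 1 / (1 − e^(−0.01894×54.0)) = 1 / (1 − 0.3596) = 1.562
Loading dose = maintenance dose × R = 411 × 1.562 ≈ 642 mg

642 mg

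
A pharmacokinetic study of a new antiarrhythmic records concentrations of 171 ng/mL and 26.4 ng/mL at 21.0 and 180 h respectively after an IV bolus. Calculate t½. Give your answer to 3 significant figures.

k = ln(C₁/C₂) / (t₂ − t₁) = ln(171/26.4) / (180 − 21.0)
  = 1.868 / 159.0 = 0.01175 h⁻¹
t½ = ln 2 / k = ln 2 / 0.01175 ≈ 59.0 hours

59.0 hours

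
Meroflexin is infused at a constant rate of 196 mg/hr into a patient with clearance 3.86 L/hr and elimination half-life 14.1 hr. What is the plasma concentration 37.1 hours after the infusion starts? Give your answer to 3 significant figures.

42.6 mg/L

Css = rate / CL = 196 / 3.86 = 50.78 mg/L
k = ln 2 / 14.1 = 0.04916 hr⁻¹
C(t) = Css (1 − e^(−kt)) = 50.78 × (1 − e^(−1.824)) = 50.78 × 0.8386 ≈ 42.6 mg/L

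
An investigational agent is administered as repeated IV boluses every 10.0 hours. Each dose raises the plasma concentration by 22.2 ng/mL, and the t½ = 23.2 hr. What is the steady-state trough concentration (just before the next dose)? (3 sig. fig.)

63.8 ng/mL

k = ln 2 / 23.2 = 0.02988 hr⁻¹
Fraction remaining after one interval: e^(−kτ) = e^(−0.02988 × 10.0) = 0.7417
R = 1 / (1 − 0.7417) = 3.872
Css,max = 22.2 × 3.872 = 85.96 ng/mL
Css,min = Css,max × e^(−kτ) = 85.96 × 0.7417 ≈ 63.8 ng/mL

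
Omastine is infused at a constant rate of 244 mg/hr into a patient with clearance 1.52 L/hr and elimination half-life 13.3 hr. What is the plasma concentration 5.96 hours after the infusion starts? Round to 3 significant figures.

42.9 mg/L

Css = rate / CL = 244 / 1.52 = 160.5 mg/L
k = ln 2 / 13.3 = 0.05212 hr⁻¹
C(t) = Css (1 − e^(−kt)) = 160.5 × (1 − e^(−0.3106)) = 160.5 × 0.2670 ≈ 42.9 mg/L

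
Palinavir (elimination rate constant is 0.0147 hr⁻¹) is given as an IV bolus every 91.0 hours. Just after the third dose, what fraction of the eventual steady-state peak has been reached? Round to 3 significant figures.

0.982

f_n = 1 − e^(−nkτ) = 1 − e^(−3 × 0.01470 × 91.0) = 1 − e^(−4.013) = 1 − 0.01808 ≈ 0.982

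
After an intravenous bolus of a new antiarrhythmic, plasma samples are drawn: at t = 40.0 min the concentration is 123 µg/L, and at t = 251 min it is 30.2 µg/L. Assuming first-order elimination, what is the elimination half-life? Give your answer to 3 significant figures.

104 minutes

k = ln(C₁/C₂) / (t₂ − t₁) = ln(123/30.2) / (251 − 40.0)
  = 1.404 / 211.0 = 0.006656 min⁻¹
t½ = ln 2 / k = ln 2 / 0.006656 ≈ 104 minutes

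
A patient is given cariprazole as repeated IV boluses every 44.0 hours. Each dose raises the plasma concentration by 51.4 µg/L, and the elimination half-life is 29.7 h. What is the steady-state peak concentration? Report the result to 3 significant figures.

80.1 µg/L

k = ln 2 / 29.7 = 0.02334 h⁻¹
Fraction remaining after one interval: e^(−kτ) = e^(−0.02334 × 44.0) = 0.3581
R = 1 / (1 − 0.3581) = 1.558
Css,max = 51.4 × 1.558 ≈ 80.1 µg/L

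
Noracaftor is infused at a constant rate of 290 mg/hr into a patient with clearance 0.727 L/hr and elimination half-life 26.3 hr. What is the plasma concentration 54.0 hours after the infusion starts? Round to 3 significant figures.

303 mg/L

Css = rate / CL = 290 / 0.727 = 398.9 mg/L
k = ln 2 / 26.3 = 0.02636 hr⁻¹
C(t) = Css (1 − e^(−kt)) = 398.9 × (1 − e^(−1.423)) = 398.9 × 0.7591 ≈ 303 mg/L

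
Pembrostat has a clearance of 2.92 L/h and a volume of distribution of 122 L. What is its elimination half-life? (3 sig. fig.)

k = CL / V = 2.92 / 122 = 0.02393 h⁻¹
t½ = ln 2 / k = ln 2 / 0.02393 ≈ 29.0 hours

29.0 hours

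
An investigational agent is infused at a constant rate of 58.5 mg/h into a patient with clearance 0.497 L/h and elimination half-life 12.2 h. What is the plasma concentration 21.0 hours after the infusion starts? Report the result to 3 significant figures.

82.0 mg/L

Css = rate / CL = 58.5 / 0.497 = 117.7 mg/L
k = ln 2 / 12.2 = 0.05682 h⁻¹
C(t) = Css (1 − e^(−kt)) = 117.7 × (1 − e^(−1.193)) = 117.7 × 0.6967 ≈ 82.0 mg/L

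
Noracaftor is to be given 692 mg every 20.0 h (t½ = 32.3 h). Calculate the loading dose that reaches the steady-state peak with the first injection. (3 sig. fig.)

k = ln 2 / 32.3 = 0.02146 h⁻¹
Accumulation ratio R = 1 / (1 − e^(−kτ)) = 1 / (1 − e^(−0.02146×20.0)) = 1 / (1 − 0.6510) = 2.866
Loading dose = maintenance dose × R = 692 × 2.866 ≈ 1980 mg

1980 mg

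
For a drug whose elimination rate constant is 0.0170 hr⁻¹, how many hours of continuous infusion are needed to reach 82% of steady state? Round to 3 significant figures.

f = 1 − e^(−kt)  ⇒  t = −ln(1 − f) / k
t = −ln(1 − 0.82) / 0.01700 = 1.715 / 0.01700 ≈ 101 hours

101 hours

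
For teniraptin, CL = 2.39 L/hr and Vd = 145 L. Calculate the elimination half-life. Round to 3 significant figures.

k = CL / V = 2.39 / 145 = 0.01648 hr⁻¹
t½ = ln 2 / k = ln 2 / 0.01648 ≈ 42.1 hours

42.1 hours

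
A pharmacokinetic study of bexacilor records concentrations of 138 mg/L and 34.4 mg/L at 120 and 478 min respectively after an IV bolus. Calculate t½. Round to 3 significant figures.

k = ln(C₁/C₂) / (t₂ − t₁) = ln(138/34.4) / (478 − 120)
  = 1.389 / 358.0 = 0.003880 min⁻¹
t½ = ln 2 / k = ln 2 / 0.003880 ≈ 179 minutes

179 minutes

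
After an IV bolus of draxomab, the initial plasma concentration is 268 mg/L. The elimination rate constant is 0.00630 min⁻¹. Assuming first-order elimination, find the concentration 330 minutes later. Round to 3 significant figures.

C(t) = C₀ e^(−kt) = 268 × e^(−0.006300 × 330) = 268 × e^(−2.079) = 268 × 0.1251 ≈ 33.5 mg/L

33.5 mg/L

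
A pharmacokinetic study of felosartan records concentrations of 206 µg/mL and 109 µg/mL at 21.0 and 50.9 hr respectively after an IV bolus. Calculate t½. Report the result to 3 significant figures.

k = ln(C₁/C₂) / (t₂ − t₁) = ln(206/109) / (50.9 − 21.0)
  = 0.6365 / 29.90 = 0.02129 hr⁻¹
t½ = ln 2 / k = ln 2 / 0.02129 ≈ 32.6 hours

32.6 hours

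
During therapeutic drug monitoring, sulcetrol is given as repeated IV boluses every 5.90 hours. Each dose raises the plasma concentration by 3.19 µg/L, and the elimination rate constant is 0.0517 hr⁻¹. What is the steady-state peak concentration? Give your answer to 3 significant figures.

Fraction remaining after one interval: e^(−kτ) = e^(−0.05170 × 5.90) = 0.7371
R = 1 / (1 − 0.7371) = 3.804
Css,max = 3.19 × 3.804 ≈ 12.1 µg/L

12.1 µg/L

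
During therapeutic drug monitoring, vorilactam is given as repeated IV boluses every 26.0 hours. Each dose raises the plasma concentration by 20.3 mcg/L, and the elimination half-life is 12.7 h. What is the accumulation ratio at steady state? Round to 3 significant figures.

k = ln 2 / 12.7 = 0.05458 h⁻¹
Fraction remaining after one interval: e^(−kτ) = e^(−0.05458 × 26.0) = 0.2419
R = 1 / (1 − 0.2419) = 1 / 0.7581 ≈ 1.32

1.32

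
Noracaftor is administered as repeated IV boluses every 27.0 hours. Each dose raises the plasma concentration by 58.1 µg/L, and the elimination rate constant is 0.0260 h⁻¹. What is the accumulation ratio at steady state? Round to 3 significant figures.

Fraction remaining after one interval: e^(−kτ) = e^(−0.02600 × 27.0) = 0.4956
R = 1 / (1 − 0.4956) = 1 / 0.5044 ≈ 1.98

1.98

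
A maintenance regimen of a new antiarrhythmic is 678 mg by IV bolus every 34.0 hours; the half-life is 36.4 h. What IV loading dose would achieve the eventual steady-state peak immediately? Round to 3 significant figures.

1420 mg

k = ln 2 / 36.4 = 0.01904 h⁻¹
Accumulation ratio R = 1 / (1 − e^(−kτ)) = 1 / (1 − e^(−0.01904×34.0)) = 1 / (1 − 0.5234) = 2.098
Loading dose = maintenance dose × R = 678 × 2.098 ≈ 1420 mg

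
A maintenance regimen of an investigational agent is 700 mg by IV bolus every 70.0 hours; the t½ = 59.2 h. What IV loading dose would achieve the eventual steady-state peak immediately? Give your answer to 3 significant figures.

k = ln 2 / 59.2 = 0.01171 h⁻¹
Accumulation ratio R = 1 / (1 − e^(−kτ)) = 1 / (1 − e^(−0.01171×70.0)) = 1 / (1 − 0.4406) = 1.788
Loading dose = maintenance dose × R = 700 × 1.788 ≈ 1250 mg

1250 mg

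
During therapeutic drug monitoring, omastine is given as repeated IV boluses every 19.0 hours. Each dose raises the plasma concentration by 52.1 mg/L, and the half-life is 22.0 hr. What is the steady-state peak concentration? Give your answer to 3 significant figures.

k = ln 2 / 22.0 = 0.03151 hr⁻¹
Fraction remaining after one interval: e^(−kτ) = e^(−0.03151 × 19.0) = 0.5496
R = 1 / (1 − 0.5496) = 2.220
Css,max = 52.1 × 2.220 ≈ 116 mg/L

116 mg/L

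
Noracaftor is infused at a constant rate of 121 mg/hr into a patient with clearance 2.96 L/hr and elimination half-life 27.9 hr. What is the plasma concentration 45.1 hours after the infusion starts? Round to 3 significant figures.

27.5 µg/mL

Css = rate / CL = 121 / 2.96 = 40.88 µg/mL
k = ln 2 / 27.9 = 0.02484 hr⁻¹
C(t) = Css (1 − e^(−kt)) = 40.88 × (1 − e^(−1.120)) = 40.88 × 0.6739 ≈ 27.5 µg/mL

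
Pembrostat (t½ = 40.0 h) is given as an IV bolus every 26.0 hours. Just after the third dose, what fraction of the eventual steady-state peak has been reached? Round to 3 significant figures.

k = ln 2 / 40.0 = 0.01733 h⁻¹
f_n = 1 − e^(−nkτ) = 1 − e^(−3 × 0.01733 × 26.0) = 1 − e^(−1.352) = 1 − 0.2588 ≈ 0.741

0.741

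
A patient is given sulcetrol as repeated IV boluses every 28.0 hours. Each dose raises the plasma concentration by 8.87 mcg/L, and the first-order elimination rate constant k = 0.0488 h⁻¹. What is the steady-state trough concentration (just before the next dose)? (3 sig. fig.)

Fraction remaining after one interval: e^(−kτ) = e^(−0.04880 × 28.0) = 0.2550
R = 1 / (1 − 0.2550) = 1.342
Css,max = 8.87 × 1.342 = 11.91 mcg/L
Css,min = Css,max × e^(−kτ) = 11.91 × 0.2550 ≈ 3.04 mcg/L

3.04 mcg/L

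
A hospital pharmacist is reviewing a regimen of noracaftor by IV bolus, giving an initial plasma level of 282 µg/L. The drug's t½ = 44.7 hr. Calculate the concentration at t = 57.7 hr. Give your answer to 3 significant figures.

k = ln 2 / 44.7 = 0.01551 hr⁻¹
57.7 hr is 1.291 half-lives, so C = 282 × (1/2)^1.291 = 282 × 0.4087 ≈ 115 µg/L

115 µg/L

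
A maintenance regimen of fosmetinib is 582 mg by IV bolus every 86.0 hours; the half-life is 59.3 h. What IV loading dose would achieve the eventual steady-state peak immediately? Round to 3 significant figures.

918 mg

k = ln 2 / 59.3 = 0.01169 h⁻¹
Accumulation ratio R = 1 / (1 − e^(−kτ)) = 1 / (1 − e^(−0.01169×86.0)) = 1 / (1 − 0.3660) = 1.577
Loading dose = maintenance dose × R = 582 × 1.577 ≈ 918 mg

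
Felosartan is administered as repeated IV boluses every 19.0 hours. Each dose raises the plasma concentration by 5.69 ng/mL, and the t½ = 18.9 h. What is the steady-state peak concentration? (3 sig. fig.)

11.3 ng/mL

k = ln 2 / 18.9 = 0.03667 h⁻¹
Fraction remaining after one interval: e^(−kτ) = e^(−0.03667 × 19.0) = 0.4982
R = 1 / (1 − 0.4982) = 1.993
Css,max = 5.69 × 1.993 ≈ 11.3 ng/mL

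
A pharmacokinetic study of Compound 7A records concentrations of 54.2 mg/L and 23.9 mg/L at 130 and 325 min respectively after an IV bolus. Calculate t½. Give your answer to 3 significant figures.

k = ln(C₁/C₂) / (t₂ − t₁) = ln(54.2/23.9) / (325 − 130)
  = 0.8188 / 195.0 = 0.004199 min⁻¹
t½ = ln 2 / k = ln 2 / 0.004199 ≈ 165 minutes

165 minutes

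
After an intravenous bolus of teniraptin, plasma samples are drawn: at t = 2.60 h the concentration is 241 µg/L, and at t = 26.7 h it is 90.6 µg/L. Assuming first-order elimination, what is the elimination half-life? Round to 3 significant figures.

k = ln(C₁/C₂) / (t₂ − t₁) = ln(241/90.6) / (26.7 − 2.60)
  = 0.9783 / 24.10 = 0.04060 h⁻¹
t½ = ln 2 / k = ln 2 / 0.04060 ≈ 17.1 hours

17.1 hours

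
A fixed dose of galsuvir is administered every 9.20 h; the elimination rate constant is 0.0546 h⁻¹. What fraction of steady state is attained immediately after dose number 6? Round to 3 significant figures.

f_n = 1 − e^(−nkτ) = 1 − e^(−6 × 0.05460 × 9.20) = 1 − e^(−3.014) = 1 − 0.04910 ≈ 0.951

0.951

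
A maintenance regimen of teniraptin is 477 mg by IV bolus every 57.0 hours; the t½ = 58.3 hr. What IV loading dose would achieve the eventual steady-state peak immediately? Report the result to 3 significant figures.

969 mg

k = ln 2 / 58.3 = 0.01189 hr⁻¹
Accumulation ratio R = 1 / (1 − e^(−kτ)) = 1 / (1 − e^(−0.01189×57.0)) = 1 / (1 − 0.5078) = 2.032
Loading dose = maintenance dose × R = 477 × 2.032 ≈ 969 mg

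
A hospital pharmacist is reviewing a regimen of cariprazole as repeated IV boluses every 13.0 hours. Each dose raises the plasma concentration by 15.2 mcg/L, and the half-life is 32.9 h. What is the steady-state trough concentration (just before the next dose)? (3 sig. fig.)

48.2 mcg/L

k = ln 2 / 32.9 = 0.02107 h⁻¹
Fraction remaining after one interval: e^(−kτ) = e^(−0.02107 × 13.0) = 0.7604
R = 1 / (1 − 0.7604) = 4.174
Css,max = 15.2 × 4.174 = 63.44 mcg/L
Css,min = Css,max × e^(−kτ) = 63.44 × 0.7604 ≈ 48.2 mcg/L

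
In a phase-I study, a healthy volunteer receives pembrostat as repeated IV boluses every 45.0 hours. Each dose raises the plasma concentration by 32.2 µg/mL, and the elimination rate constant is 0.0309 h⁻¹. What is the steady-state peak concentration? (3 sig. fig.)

42.9 µg/mL

Fraction remaining after one interval: e^(−kτ) = e^(−0.03090 × 45.0) = 0.2490
R = 1 / (1 − 0.2490) = 1.331
Css,max = 32.2 × 1.331 ≈ 42.9 µg/mL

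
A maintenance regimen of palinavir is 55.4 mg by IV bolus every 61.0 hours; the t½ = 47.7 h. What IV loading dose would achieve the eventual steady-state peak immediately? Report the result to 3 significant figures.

94.2 mg

k = ln 2 / 47.7 = 0.01453 h⁻¹
Accumulation ratio R = 1 / (1 − e^(−kτ)) = 1 / (1 − e^(−0.01453×61.0)) = 1 / (1 − 0.4121) = 1.701
Loading dose = maintenance dose × R = 55.4 × 1.701 ≈ 94.2 mg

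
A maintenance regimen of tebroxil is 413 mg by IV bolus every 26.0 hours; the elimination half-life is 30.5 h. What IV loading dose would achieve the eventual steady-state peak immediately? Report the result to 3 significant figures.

k = ln 2 / 30.5 = 0.02273 h⁻¹
Accumulation ratio R = 1 / (1 − e^(−kτ)) = 1 / (1 − e^(−0.02273×26.0)) = 1 / (1 − 0.5538) = 2.241
Loading dose = maintenance dose × R = 413 × 2.241 ≈ 926 mg

926 mg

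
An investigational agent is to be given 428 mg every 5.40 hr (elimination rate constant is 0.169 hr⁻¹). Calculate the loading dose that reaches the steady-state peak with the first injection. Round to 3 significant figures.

Accumulation ratio R = 1 / (1 − e^(−kτ)) = 1 / (1 − e^(−0.1690×5.40)) = 1 / (1 − 0.4015) = 1.671
Loading dose = maintenance dose × R = 428 × 1.671 ≈ 715 mg

715 mg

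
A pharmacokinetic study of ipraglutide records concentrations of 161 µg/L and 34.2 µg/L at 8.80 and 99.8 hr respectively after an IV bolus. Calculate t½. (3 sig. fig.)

k = ln(C₁/C₂) / (t₂ − t₁) = ln(161/34.2) / (99.8 − 8.80)
  = 1.549 / 91.00 = 0.01702 hr⁻¹
t½ = ln 2 / k = ln 2 / 0.01702 ≈ 40.7 hours

40.7 hours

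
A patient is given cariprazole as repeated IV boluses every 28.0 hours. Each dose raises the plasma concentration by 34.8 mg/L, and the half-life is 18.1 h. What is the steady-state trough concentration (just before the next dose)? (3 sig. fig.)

k = ln 2 / 18.1 = 0.03830 h⁻¹
Fraction remaining after one interval: e^(−kτ) = e^(−0.03830 × 28.0) = 0.3422
R = 1 / (1 − 0.3422) = 1.520
Css,max = 34.8 × 1.520 = 52.91 mg/L
Css,min = Css,max × e^(−kτ) = 52.91 × 0.3422 ≈ 18.1 mg/L

18.1 mg/L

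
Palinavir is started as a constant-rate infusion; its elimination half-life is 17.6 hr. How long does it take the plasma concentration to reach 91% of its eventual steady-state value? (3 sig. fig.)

61.1 hours

k = ln 2 / 17.6 = 0.03938 hr⁻¹
f = 1 − e^(−kt)  ⇒  t = −ln(1 − f) / k
t = −ln(1 − 0.91) / 0.03938 = 2.408 / 0.03938 ≈ 61.1 hours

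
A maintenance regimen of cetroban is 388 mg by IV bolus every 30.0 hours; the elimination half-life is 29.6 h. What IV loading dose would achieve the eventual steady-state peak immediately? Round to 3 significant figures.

k = ln 2 / 29.6 = 0.02342 h⁻¹
Accumulation ratio R = 1 / (1 − e^(−kτ)) = 1 / (1 − e^(−0.02342×30.0)) = 1 / (1 − 0.4953) = 1.982
Loading dose = maintenance dose × R = 388 × 1.982 ≈ 769 mg

769 mg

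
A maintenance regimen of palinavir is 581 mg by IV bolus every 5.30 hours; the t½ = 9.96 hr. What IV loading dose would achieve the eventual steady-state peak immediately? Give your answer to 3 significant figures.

1880 mg

k = ln 2 / 9.96 = 0.06959 hr⁻¹
Accumulation ratio R = 1 / (1 − e^(−kτ)) = 1 / (1 − e^(−0.06959×5.30)) = 1 / (1 − 0.6915) = 3.242
Loading dose = maintenance dose × R = 581 × 3.242 ≈ 1880 mg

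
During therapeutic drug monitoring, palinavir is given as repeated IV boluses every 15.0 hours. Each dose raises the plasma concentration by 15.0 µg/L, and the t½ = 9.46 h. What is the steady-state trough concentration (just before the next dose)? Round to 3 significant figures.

k = ln 2 / 9.46 = 0.07327 h⁻¹
Fraction remaining after one interval: e^(−kτ) = e^(−0.07327 × 15.0) = 0.3332
R = 1 / (1 − 0.3332) = 1.500
Css,max = 15.0 × 1.500 = 22.49 µg/L
Css,min = Css,max × e^(−kτ) = 22.49 × 0.3332 ≈ 7.49 µg/L

7.49 µg/L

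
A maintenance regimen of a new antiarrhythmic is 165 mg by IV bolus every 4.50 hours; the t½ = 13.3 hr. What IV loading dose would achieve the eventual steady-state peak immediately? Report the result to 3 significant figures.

k = ln 2 / 13.3 = 0.05212 hr⁻¹
Accumulation ratio R = 1 / (1 − e^(−kτ)) = 1 / (1 − e^(−0.05212×4.50)) = 1 / (1 − 0.7909) = 4.783
Loading dose = maintenance dose × R = 165 × 4.783 ≈ 789 mg

789 mg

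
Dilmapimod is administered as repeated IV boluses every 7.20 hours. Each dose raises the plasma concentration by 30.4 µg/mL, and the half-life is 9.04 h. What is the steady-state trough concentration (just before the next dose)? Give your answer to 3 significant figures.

41.3 µg/mL

k = ln 2 / 9.04 = 0.07668 h⁻¹
Fraction remaining after one interval: e^(−kτ) = e^(−0.07668 × 7.20) = 0.5758
R = 1 / (1 − 0.5758) = 2.357
Css,max = 30.4 × 2.357 = 71.66 µg/mL
Css,min = Css,max × e^(−kτ) = 71.66 × 0.5758 ≈ 41.3 µg/mL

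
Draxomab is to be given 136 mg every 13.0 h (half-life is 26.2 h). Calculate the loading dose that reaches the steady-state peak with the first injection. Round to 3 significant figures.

k = ln 2 / 26.2 = 0.02646 h⁻¹
Accumulation ratio R = 1 / (1 − e^(−kτ)) = 1 / (1 − e^(−0.02646×13.0)) = 1 / (1 − 0.7090) = 3.436
Loading dose = maintenance dose × R = 136 × 3.436 ≈ 467 mg

467 mg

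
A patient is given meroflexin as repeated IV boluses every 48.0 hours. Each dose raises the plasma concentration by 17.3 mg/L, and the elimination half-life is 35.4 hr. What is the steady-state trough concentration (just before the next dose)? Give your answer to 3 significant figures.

11.1 mg/L

k = ln 2 / 35.4 = 0.01958 hr⁻¹
Fraction remaining after one interval: e^(−kτ) = e^(−0.01958 × 48.0) = 0.3907
R = 1 / (1 − 0.3907) = 1.641
Css,max = 17.3 × 1.641 = 28.39 mg/L
Css,min = Css,max × e^(−kτ) = 28.39 × 0.3907 ≈ 11.1 mg/L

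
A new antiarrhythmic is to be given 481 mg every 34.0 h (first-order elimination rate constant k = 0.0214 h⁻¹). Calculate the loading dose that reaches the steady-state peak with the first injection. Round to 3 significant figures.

Accumulation ratio R = 1 / (1 − e^(−kτ)) = 1 / (1 − e^(−0.02140×34.0)) = 1 / (1 − 0.4831) = 1.934
Loading dose = maintenance dose × R = 481 × 1.934 ≈ 930 mg

930 mg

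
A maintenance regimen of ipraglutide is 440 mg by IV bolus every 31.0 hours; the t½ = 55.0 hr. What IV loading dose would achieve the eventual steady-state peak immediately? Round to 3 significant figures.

k = ln 2 / 55.0 = 0.01260 hr⁻¹
Accumulation ratio R = 1 / (1 − e^(−kτ)) = 1 / (1 − e^(−0.01260×31.0)) = 1 / (1 − 0.6766) = 3.092
Loading dose = maintenance dose × R = 440 × 3.092 ≈ 1360 mg

1360 mg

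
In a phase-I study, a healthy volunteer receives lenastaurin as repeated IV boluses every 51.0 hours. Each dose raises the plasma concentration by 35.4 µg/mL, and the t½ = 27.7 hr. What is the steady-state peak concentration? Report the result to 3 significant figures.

k = ln 2 / 27.7 = 0.02502 hr⁻¹
Fraction remaining after one interval: e^(−kτ) = e^(−0.02502 × 51.0) = 0.2791
R = 1 / (1 − 0.2791) = 1.387
Css,max = 35.4 × 1.387 ≈ 49.1 µg/mL

49.1 µg/mL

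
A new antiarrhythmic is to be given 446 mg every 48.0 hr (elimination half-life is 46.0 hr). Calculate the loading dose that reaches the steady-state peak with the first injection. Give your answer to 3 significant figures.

866 mg

k = ln 2 / 46.0 = 0.01507 hr⁻¹
Accumulation ratio R = 1 / (1 − e^(−kτ)) = 1 / (1 − e^(−0.01507×48.0)) = 1 / (1 − 0.4852) = 1.942
Loading dose = maintenance dose × R = 446 × 1.942 ≈ 866 mg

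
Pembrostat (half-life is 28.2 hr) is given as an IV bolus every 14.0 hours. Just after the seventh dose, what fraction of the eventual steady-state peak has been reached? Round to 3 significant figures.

0.910

k = ln 2 / 28.2 = 0.02458 hr⁻¹
f_n = 1 − e^(−nkτ) = 1 − e^(−7 × 0.02458 × 14.0) = 1 − e^(−2.409) = 1 − 0.08992 ≈ 0.910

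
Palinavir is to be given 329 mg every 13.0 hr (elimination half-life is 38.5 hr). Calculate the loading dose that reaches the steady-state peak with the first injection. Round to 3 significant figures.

1580 mg

k = ln 2 / 38.5 = 0.01800 hr⁻¹
Accumulation ratio R = 1 / (1 − e^(−kτ)) = 1 / (1 − e^(−0.01800×13.0)) = 1 / (1 − 0.7913) = 4.792
Loading dose = maintenance dose × R = 329 × 4.792 ≈ 1580 mg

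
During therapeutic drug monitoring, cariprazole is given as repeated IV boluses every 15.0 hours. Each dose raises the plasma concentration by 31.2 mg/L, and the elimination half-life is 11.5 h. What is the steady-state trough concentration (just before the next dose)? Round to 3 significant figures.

k = ln 2 / 11.5 = 0.06027 h⁻¹
Fraction remaining after one interval: e^(−kτ) = e^(−0.06027 × 15.0) = 0.4049
R = 1 / (1 − 0.4049) = 1.680
Css,max = 31.2 × 1.680 = 52.43 mg/L
Css,min = Css,max × e^(−kτ) = 52.43 × 0.4049 ≈ 21.2 mg/L

21.2 mg/L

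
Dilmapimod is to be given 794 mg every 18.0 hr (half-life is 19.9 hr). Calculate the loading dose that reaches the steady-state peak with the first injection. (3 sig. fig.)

1700 mg

k = ln 2 / 19.9 = 0.03483 hr⁻¹
Accumulation ratio R = 1 / (1 − e^(−kτ)) = 1 / (1 − e^(−0.03483×18.0)) = 1 / (1 − 0.5342) = 2.147
Loading dose = maintenance dose × R = 794 × 2.147 ≈ 1700 mg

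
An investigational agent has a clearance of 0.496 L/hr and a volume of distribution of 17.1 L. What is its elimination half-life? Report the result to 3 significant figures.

k = CL / V = 0.496 / 17.1 = 0.02901 hr⁻¹
t½ = ln 2 / k = ln 2 / 0.02901 ≈ 23.9 hours

23.9 hours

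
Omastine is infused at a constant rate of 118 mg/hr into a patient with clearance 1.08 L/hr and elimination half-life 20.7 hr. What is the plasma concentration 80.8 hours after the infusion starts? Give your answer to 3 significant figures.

Css = rate / CL = 118 / 1.08 = 109.3 µg/mL
k = ln 2 / 20.7 = 0.03349 hr⁻¹
C(t) = Css (1 − e^(−kt)) = 109.3 × (1 − e^(−2.706)) = 109.3 × 0.9332 ≈ 102 µg/mL

102 µg/mL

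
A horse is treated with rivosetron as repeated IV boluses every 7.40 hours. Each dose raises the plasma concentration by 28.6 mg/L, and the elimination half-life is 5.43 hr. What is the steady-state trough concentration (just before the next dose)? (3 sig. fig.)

k = ln 2 / 5.43 = 0.1277 hr⁻¹
Fraction remaining after one interval: e^(−kτ) = e^(−0.1277 × 7.40) = 0.3888
R = 1 / (1 − 0.3888) = 1.636
Css,max = 28.6 × 1.636 = 46.80 mg/L
Css,min = Css,max × e^(−kτ) = 46.80 × 0.3888 ≈ 18.2 mg/L

18.2 mg/L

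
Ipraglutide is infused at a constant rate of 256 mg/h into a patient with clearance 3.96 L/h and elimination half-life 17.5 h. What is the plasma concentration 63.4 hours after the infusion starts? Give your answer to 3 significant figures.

59.4 µg/mL

Css = rate / CL = 256 / 3.96 = 64.65 µg/mL
k = ln 2 / 17.5 = 0.03961 h⁻¹
C(t) = Css (1 − e^(−kt)) = 64.65 × (1 − e^(−2.511)) = 64.65 × 0.9188 ≈ 59.4 µg/mL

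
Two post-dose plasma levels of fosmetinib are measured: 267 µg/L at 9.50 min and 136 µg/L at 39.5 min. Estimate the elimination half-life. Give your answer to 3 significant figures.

30.8 minutes

k = ln(C₁/C₂) / (t₂ − t₁) = ln(267/136) / (39.5 − 9.50)
  = 0.6746 / 30.00 = 0.02249 min⁻¹
t½ = ln 2 / k = ln 2 / 0.02249 ≈ 30.8 minutes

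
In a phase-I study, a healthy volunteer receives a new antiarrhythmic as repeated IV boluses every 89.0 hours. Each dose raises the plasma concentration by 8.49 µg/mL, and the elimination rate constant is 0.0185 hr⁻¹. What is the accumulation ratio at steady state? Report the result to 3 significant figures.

1.24

Fraction remaining after one interval: e^(−kτ) = e^(−0.01850 × 89.0) = 0.1927
R = 1 / (1 − 0.1927) = 1 / 0.8073 ≈ 1.24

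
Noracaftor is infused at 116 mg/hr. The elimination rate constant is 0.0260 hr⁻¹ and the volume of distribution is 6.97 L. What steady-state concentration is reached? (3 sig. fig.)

CL = k · V = 0.0260 × 6.97 = 0.1812 L/hr
Css = rate / CL = 116 / 0.1812 ≈ 640 µg/mL

640 µg/mL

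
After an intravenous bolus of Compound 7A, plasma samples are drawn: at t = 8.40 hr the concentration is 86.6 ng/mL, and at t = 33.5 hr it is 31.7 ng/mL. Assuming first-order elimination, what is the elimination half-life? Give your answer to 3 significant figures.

17.3 hours

k = ln(C₁/C₂) / (t₂ − t₁) = ln(86.6/31.7) / (33.5 − 8.40)
  = 1.005 / 25.10 = 0.04004 hr⁻¹
t½ = ln 2 / k = ln 2 / 0.04004 ≈ 17.3 hours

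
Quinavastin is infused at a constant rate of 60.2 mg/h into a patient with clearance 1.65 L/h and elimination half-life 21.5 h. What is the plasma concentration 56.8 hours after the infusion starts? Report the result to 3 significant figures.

Css = rate / CL = 60.2 / 1.65 = 36.48 mg/L
k = ln 2 / 21.5 = 0.03224 h⁻¹
C(t) = Css (1 − e^(−kt)) = 36.48 × (1 − e^(−1.831)) = 36.48 × 0.8398 ≈ 30.6 mg/L

30.6 mg/L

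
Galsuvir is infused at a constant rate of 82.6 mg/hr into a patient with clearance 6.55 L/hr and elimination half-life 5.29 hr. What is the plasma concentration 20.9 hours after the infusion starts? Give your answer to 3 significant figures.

11.8 µg/mL

Css = rate / CL = 82.6 / 6.55 = 12.61 µg/mL
k = ln 2 / 5.29 = 0.1310 hr⁻¹
C(t) = Css (1 − e^(−kt)) = 12.61 × (1 − e^(−2.739)) = 12.61 × 0.9353 ≈ 11.8 µg/mL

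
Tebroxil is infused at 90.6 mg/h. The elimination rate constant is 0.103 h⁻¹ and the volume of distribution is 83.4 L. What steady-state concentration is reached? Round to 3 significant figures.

CL = k · V = 0.103 × 83.4 = 8.590 L/h
Css = rate / CL = 90.6 / 8.590 ≈ 10.5 mg/L

10.5 mg/L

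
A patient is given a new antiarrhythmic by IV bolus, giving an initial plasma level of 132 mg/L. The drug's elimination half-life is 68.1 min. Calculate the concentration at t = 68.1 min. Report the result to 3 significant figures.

k = ln 2 / 68.1 = 0.01018 min⁻¹
C(t) = C₀ e^(−kt) = 132 × e^(−0.01018 × 68.1) = 132 × e^(−0.6931) = 132 × 0.5000 ≈ 66.0 mg/L

66.0 mg/L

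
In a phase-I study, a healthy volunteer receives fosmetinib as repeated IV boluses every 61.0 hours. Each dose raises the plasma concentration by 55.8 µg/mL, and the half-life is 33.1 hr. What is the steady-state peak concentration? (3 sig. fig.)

k = ln 2 / 33.1 = 0.02094 hr⁻¹
Fraction remaining after one interval: e^(−kτ) = e^(−0.02094 × 61.0) = 0.2788
R = 1 / (1 − 0.2788) = 1.387
Css,max = 55.8 × 1.387 ≈ 77.4 µg/mL

77.4 µg/mL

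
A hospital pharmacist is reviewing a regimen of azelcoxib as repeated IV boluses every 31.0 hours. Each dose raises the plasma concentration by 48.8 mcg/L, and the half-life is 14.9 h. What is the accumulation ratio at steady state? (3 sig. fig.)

k = ln 2 / 14.9 = 0.04652 h⁻¹
Fraction remaining after one interval: e^(−kτ) = e^(−0.04652 × 31.0) = 0.2364
R = 1 / (1 − 0.2364) = 1 / 0.7636 ≈ 1.31

1.31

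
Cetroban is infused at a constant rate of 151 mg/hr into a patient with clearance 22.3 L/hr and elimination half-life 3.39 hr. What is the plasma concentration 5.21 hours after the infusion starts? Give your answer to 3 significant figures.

Css = rate / CL = 151 / 22.3 = 6.771 µg/mL
k = ln 2 / 3.39 = 0.2045 hr⁻¹
C(t) = Css (1 − e^(−kt)) = 6.771 × (1 − e^(−1.065)) = 6.771 × 0.6554 ≈ 4.44 µg/mL

4.44 µg/mL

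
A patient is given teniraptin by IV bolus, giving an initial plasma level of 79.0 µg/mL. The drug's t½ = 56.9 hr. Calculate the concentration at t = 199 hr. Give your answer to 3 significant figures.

7.00 µg/mL

k = ln 2 / 56.9 = 0.01218 hr⁻¹
C(t) = C₀ e^(−kt) = 79.0 × e^(−0.01218 × 199) = 79.0 × e^(−2.424) = 79.0 × 0.08855 ≈ 7.00 µg/mL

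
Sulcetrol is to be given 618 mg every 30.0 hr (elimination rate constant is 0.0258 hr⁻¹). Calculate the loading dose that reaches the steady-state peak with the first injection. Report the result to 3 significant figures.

Accumulation ratio R = 1 / (1 − e^(−kτ)) = 1 / (1 − e^(−0.02580×30.0)) = 1 / (1 − 0.4612) = 1.856
Loading dose = maintenance dose × R = 618 × 1.856 ≈ 1150 mg

1150 mg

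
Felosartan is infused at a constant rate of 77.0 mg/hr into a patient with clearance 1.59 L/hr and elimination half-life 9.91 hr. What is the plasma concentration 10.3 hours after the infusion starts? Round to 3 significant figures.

24.9 µg/mL

Css = rate / CL = 77.0 / 1.59 = 48.43 µg/mL
k = ln 2 / 9.91 = 0.06994 hr⁻¹
C(t) = Css (1 − e^(−kt)) = 48.43 × (1 − e^(−0.7204)) = 48.43 × 0.5135 ≈ 24.9 µg/mL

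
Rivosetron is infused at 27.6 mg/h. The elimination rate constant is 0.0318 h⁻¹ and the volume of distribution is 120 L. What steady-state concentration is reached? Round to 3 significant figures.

7.23 µg/mL

CL = k · V = 0.0318 × 120 = 3.816 L/h
Css = rate / CL = 27.6 / 3.816 ≈ 7.23 µg/mL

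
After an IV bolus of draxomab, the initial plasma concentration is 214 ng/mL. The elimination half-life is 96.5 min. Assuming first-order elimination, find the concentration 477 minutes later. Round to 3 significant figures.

6.96 ng/mL

k = ln 2 / 96.5 = 0.007183 min⁻¹
477 min is 4.943 half-lives, so C = 214 × (1/2)^4.943 = 214 × 0.03251 ≈ 6.96 ng/mL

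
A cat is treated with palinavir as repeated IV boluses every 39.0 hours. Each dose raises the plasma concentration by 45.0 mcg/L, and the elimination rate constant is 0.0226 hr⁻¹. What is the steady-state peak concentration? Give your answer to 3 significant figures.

76.8 mcg/L

Fraction remaining after one interval: e^(−kτ) = e^(−0.02260 × 39.0) = 0.4142
R = 1 / (1 − 0.4142) = 1.707
Css,max = 45.0 × 1.707 ≈ 76.8 mcg/L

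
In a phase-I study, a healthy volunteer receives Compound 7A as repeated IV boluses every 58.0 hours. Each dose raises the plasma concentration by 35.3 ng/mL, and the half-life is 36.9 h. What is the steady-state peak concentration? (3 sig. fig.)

53.2 ng/mL

k = ln 2 / 36.9 = 0.01878 h⁻¹
Fraction remaining after one interval: e^(−kτ) = e^(−0.01878 × 58.0) = 0.3364
R = 1 / (1 − 0.3364) = 1.507
Css,max = 35.3 × 1.507 ≈ 53.2 ng/mL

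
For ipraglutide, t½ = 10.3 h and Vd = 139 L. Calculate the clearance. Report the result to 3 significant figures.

9.35 L/h

k = ln 2 / t½ = ln 2 / 10.3 = 0.06730 h⁻¹
CL = k · V = 0.06730 × 139 ≈ 9.35 L/h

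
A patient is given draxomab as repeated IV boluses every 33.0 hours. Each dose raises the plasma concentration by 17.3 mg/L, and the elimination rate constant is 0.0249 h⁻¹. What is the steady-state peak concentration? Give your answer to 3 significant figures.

30.9 mg/L

Fraction remaining after one interval: e^(−kτ) = e^(−0.02490 × 33.0) = 0.4397
R = 1 / (1 − 0.4397) = 1.785
Css,max = 17.3 × 1.785 ≈ 30.9 mg/L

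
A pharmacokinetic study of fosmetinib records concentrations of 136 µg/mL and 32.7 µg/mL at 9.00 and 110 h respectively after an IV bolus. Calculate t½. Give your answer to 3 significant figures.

49.1 hours

k = ln(C₁/C₂) / (t₂ − t₁) = ln(136/32.7) / (110 − 9.00)
  = 1.425 / 101.0 = 0.01411 h⁻¹
t½ = ln 2 / k = ln 2 / 0.01411 ≈ 49.1 hours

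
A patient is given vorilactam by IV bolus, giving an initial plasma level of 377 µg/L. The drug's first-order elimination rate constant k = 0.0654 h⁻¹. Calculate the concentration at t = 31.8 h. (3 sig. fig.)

47.1 µg/L

C(t) = C₀ e^(−kt) = 377 × e^(−0.06540 × 31.8) = 377 × e^(−2.080) = 377 × 0.1250 ≈ 47.1 µg/L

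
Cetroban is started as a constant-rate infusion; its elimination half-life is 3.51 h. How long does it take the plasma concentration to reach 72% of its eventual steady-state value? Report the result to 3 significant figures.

k = ln 2 / 3.51 = 0.1975 h⁻¹
f = 1 − e^(−kt)  ⇒  t = −ln(1 − f) / k
t = −ln(1 − 0.72) / 0.1975 = 1.273 / 0.1975 ≈ 6.45 hours

6.45 hours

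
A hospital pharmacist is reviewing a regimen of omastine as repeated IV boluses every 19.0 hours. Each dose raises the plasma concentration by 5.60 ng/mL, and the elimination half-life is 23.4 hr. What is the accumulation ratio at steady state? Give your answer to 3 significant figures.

k = ln 2 / 23.4 = 0.02962 hr⁻¹
Fraction remaining after one interval: e^(−kτ) = e^(−0.02962 × 19.0) = 0.5696
R = 1 / (1 − 0.5696) = 1 / 0.4304 ≈ 2.32

2.32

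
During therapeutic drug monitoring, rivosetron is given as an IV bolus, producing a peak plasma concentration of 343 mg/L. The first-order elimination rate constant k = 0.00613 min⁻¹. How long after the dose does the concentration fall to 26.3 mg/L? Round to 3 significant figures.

C(t) = C₀ e^(−kt)  ⇒  t = ln(C₀/C) / k
t = ln(343/26.3) / 0.006130 = 2.568 / 0.006130 ≈ 419 minutes

419 minutes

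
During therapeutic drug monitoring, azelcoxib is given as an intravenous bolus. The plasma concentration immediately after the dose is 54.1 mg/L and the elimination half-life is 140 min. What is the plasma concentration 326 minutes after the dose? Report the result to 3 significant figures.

10.8 mg/L

k = ln 2 / 140 = 0.004951 min⁻¹
326 min is 2.329 half-lives, so C = 54.1 × (1/2)^2.329 = 54.1 × 0.1991 ≈ 10.8 mg/L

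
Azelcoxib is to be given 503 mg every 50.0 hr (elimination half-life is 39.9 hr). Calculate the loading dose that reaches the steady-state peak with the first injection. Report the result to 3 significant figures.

867 mg

k = ln 2 / 39.9 = 0.01737 hr⁻¹
Accumulation ratio R = 1 / (1 − e^(−kτ)) = 1 / (1 − e^(−0.01737×50.0)) = 1 / (1 − 0.4195) = 1.723
Loading dose = maintenance dose × R = 503 × 1.723 ≈ 867 mg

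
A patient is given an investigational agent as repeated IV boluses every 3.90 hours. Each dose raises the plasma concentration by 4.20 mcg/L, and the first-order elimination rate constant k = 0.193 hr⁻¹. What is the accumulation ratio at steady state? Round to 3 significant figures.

1.89

Fraction remaining after one interval: e^(−kτ) = e^(−0.1930 × 3.90) = 0.4711
R = 1 / (1 − 0.4711) = 1 / 0.5289 ≈ 1.89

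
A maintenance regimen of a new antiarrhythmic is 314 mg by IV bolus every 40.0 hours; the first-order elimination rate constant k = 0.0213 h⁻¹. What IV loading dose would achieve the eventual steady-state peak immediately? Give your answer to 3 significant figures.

Accumulation ratio R = 1 / (1 − e^(−kτ)) = 1 / (1 − e^(−0.02130×40.0)) = 1 / (1 − 0.4266) = 1.744
Loading dose = maintenance dose × R = 314 × 1.744 ≈ 548 mg

548 mg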